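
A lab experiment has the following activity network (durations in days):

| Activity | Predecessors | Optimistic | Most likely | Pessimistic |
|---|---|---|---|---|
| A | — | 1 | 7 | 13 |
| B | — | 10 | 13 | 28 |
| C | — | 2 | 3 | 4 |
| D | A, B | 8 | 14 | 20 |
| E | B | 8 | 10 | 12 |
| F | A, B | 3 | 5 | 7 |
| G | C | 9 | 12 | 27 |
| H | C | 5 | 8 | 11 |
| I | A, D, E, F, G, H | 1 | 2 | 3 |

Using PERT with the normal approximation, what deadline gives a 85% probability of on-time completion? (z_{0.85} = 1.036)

te_A = (1 + 4·7 + 13)/6 = 42/6 = 7; σ²_A = ((13−1)/6)² = 4.000
te_B = (10 + 4·13 + 28)/6 = 90/6 = 15; σ²_B = ((28−10)/6)² = 9.000
te_C = (2 + 4·3 + 4)/6 = 18/6 = 3; σ²_C = ((4−2)/6)² = 0.111
te_D = (8 + 4·14 + 20)/6 = 84/6 = 14; σ²_D = ((20−8)/6)² = 4.000
te_E = (8 + 4·10 + 12)/6 = 60/6 = 10; σ²_E = ((12−8)/6)² = 0.444
te_F = (3 + 4·5 + 7)/6 = 30/6 = 5; σ²_F = ((7−3)/6)² = 0.444
te_G = (9 + 4·12 + 27)/6 = 84/6 = 14; σ²_G = ((27−9)/6)² = 9.000
te_H = (5 + 4·8 + 11)/6 = 48/6 = 8; σ²_H = ((11−5)/6)² = 1.000
te_I = (1 + 4·2 + 3)/6 = 12/6 = 2; σ²_I = ((3−1)/6)² = 0.111

Forward pass:
ES_A = 0; EF_A = 7
ES_B = 0; EF_B = 15
ES_C = 0; EF_C = 3
ES_D = max(EF_A=7, EF_B=15) = 15; EF_D = 15+14 = 29
ES_E = 15; EF_E = 15+10 = 25
ES_F = max(EF_A=7, EF_B=15) = 15; EF_F = 15+5 = 20
ES_G = 3; EF_G = 3+14 = 17
ES_H = 3; EF_H = 3+8 = 11
ES_I = max(EF_A=7, EF_D=29, EF_E=25, EF_F=20, EF_G=17, EF_H=11) = 29; EF_I = 29+2 = 31
Expected project duration μ = 31 days. Critical path: B → D → I.

Variance along critical path = 9.000 + 4.000 + 0.111 = 13.111; σ = 3.621 days.
D = μ + z·σ = 31 + 1.036·3.621 = 34.8 days

34.8 days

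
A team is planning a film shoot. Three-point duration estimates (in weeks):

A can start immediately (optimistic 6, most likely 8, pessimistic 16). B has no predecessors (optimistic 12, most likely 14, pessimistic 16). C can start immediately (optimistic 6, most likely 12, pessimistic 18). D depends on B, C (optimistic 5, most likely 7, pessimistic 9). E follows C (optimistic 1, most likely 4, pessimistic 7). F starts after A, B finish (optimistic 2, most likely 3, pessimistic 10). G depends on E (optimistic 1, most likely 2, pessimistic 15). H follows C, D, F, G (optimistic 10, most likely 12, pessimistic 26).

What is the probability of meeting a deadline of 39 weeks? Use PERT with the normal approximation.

te_A = (6 + 4·8 + 16)/6 = 54/6 = 9; σ²_A = ((16−6)/6)² = 2.778
te_B = (12 + 4·14 + 16)/6 = 84/6 = 14; σ²_B = ((16−12)/6)² = 0.444
te_C = (6 + 4·12 + 18)/6 = 72/6 = 12; σ²_C = ((18−6)/6)² = 4.000
te_D = (5 + 4·7 + 9)/6 = 42/6 = 7; σ²_D = ((9−5)/6)² = 0.444
te_E = (1 + 4·4 + 7)/6 = 24/6 = 4; σ²_E = ((7−1)/6)² = 1.000
te_F = (2 + 4·3 + 10)/6 = 24/6 = 4; σ²_F = ((10−2)/6)² = 1.778
te_G = (1 + 4·2 + 15)/6 = 24/6 = 4; σ²_G = ((15−1)/6)² = 5.444
te_H = (10 + 4·12 + 26)/6 = 84/6 = 14; σ²_H = ((26−10)/6)² = 7.111

Forward pass:
ES_A = 0; EF_A = 9
ES_B = 0; EF_B = 14
ES_C = 0; EF_C = 12
ES_D = max(EF_B=14, EF_C=12) = 14; EF_D = 14+7 = 21
ES_E = 12; EF_E = 12+4 = 16
ES_F = max(EF_A=9, EF_B=14) = 14; EF_F = 14+4 = 18
ES_G = 16; EF_G = 16+4 = 20
ES_H = max(EF_C=12, EF_D=21, EF_F=18, EF_G=20) = 21; EF_H = 21+14 = 35
Expected project duration μ = 35 weeks. Critical path: B → D → H.

Variance along critical path = 0.444 + 0.444 + 7.111 = 8.000; σ = √8.000 = 2.828 weeks.
Z = (39 − 35) / 2.828 = 1.414
P(T ≤ 39) = Φ(1.414) ≈ 0.921

0.921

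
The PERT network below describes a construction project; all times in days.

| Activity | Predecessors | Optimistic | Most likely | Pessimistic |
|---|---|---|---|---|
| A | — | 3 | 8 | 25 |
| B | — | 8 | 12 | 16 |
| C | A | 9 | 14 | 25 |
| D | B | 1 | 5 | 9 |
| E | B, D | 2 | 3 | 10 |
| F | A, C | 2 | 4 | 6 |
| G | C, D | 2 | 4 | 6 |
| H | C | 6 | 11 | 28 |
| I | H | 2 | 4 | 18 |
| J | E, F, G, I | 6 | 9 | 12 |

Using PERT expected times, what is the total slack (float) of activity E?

23 days

te_A = (3 + 4·8 + 25)/6 = 60/6 = 10
te_B = (8 + 4·12 + 16)/6 = 72/6 = 12
te_C = (9 + 4·14 + 25)/6 = 90/6 = 15
te_D = (1 + 4·5 + 9)/6 = 30/6 = 5
te_E = (2 + 4·3 + 10)/6 = 24/6 = 4
te_F = (2 + 4·4 + 6)/6 = 24/6 = 4
te_G = (2 + 4·4 + 6)/6 = 24/6 = 4
te_H = (6 + 4·11 + 28)/6 = 78/6 = 13
te_I = (2 + 4·4 + 18)/6 = 36/6 = 6
te_J = (6 + 4·9 + 12)/6 = 54/6 = 9

Forward pass:
ES_A = 0; EF_A = 10
ES_B = 0; EF_B = 12
ES_C = 10; EF_C = 10+15 = 25
ES_D = 12; EF_D = 12+5 = 17
ES_E = max(EF_B=12, EF_D=17) = 17; EF_E = 17+4 = 21
ES_F = max(EF_A=10, EF_C=25) = 25; EF_F = 25+4 = 29
ES_G = max(EF_C=25, EF_D=17) = 25; EF_G = 25+4 = 29
ES_H = 25; EF_H = 25+13 = 38
ES_I = 38; EF_I = 38+6 = 44
ES_J = max(EF_E=21, EF_F=29, EF_G=29, EF_I=44) = 44; EF_J = 44+9 = 53
Expected project duration μ = 53 days. Critical path: A → C → H → I → J.

Backward pass:
LF_J = 53; LS_J = 53−9 = 44
LF_I = LS_J = 44; LS_I = 44−6 = 38
LF_H = LS_I = 38; LS_H = 38−13 = 25
LF_G = LS_J = 44; LS_G = 44−4 = 40
LF_F = LS_J = 44; LS_F = 44−4 = 40
LF_E = LS_J = 44; LS_E = 44−4 = 40
LF_D = min(LS_E=40, LS_G=40) = 40; LS_D = 40−5 = 35
LF_C = min(LS_F=40, LS_G=40, LS_H=25) = 25; LS_C = 25−15 = 10
LF_B = min(LS_D=35, LS_E=40) = 35; LS_B = 35−12 = 23
LF_A = min(LS_C=10, LS_F=40) = 10; LS_A = 10−10 = 0
Slack_E = LS_E − ES_E = 40 − 17 = 23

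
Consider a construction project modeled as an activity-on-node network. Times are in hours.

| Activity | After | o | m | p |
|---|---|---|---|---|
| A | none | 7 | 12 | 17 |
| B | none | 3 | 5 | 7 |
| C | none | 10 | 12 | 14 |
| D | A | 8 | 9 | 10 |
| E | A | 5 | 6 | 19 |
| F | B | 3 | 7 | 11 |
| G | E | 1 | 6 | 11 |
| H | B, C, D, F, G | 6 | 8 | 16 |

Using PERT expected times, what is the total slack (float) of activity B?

14 hours

te_A = (7 + 4·12 + 17)/6 = 72/6 = 12
te_B = (3 + 4·5 + 7)/6 = 30/6 = 5
te_C = (10 + 4·12 + 14)/6 = 72/6 = 12
te_D = (8 + 4·9 + 10)/6 = 54/6 = 9
te_E = (5 + 4·6 + 19)/6 = 48/6 = 8
te_F = (3 + 4·7 + 11)/6 = 42/6 = 7
te_G = (1 + 4·6 + 11)/6 = 36/6 = 6
te_H = (6 + 4·8 + 16)/6 = 54/6 = 9

Forward pass:
ES_A = 0; EF_A = 12
ES_B = 0; EF_B = 5
ES_C = 0; EF_C = 12
ES_D = 12; EF_D = 12+9 = 21
ES_E = 12; EF_E = 12+8 = 20
ES_F = 5; EF_F = 5+7 = 12
ES_G = 20; EF_G = 20+6 = 26
ES_H = max(EF_B=5, EF_C=12, EF_D=21, EF_F=12, EF_G=26) = 26; EF_H = 26+9 = 35
Expected project duration μ = 35 hours. Critical path: A → E → G → H.

Backward pass:
LF_H = 35; LS_H = 35−9 = 26
LF_G = LS_H = 26; LS_G = 26−6 = 20
LF_F = LS_H = 26; LS_F = 26−7 = 19
LF_E = LS_G = 20; LS_E = 20−8 = 12
LF_D = LS_H = 26; LS_D = 26−9 = 17
LF_C = LS_H = 26; LS_C = 26−12 = 14
LF_B = min(LS_F=19, LS_H=26) = 19; LS_B = 19−5 = 14
LF_A = min(LS_D=17, LS_E=12) = 12; LS_A = 12−12 = 0
Slack_B = LS_B − ES_B = 14 − 0 = 14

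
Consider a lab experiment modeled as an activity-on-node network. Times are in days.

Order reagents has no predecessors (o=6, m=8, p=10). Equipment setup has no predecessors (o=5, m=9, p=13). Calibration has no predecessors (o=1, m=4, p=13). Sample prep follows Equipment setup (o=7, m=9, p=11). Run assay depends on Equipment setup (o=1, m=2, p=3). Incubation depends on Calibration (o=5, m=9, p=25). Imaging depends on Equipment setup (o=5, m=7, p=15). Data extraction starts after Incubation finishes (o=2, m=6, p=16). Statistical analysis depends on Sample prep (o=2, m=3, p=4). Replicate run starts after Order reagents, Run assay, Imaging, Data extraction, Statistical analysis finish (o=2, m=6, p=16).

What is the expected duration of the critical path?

30 days

te_Order reagents = (6 + 4·8 + 10)/6 = 48/6 = 8
te_Equipment setup = (5 + 4·9 + 13)/6 = 54/6 = 9
te_Calibration = (1 + 4·4 + 13)/6 = 30/6 = 5
te_Sample prep = (7 + 4·9 + 11)/6 = 54/6 = 9
te_Run assay = (1 + 4·2 + 3)/6 = 12/6 = 2
te_Incubation = (5 + 4·9 + 25)/6 = 66/6 = 11
te_Imaging = (5 + 4·7 + 15)/6 = 48/6 = 8
te_Data extraction = (2 + 4·6 + 16)/6 = 42/6 = 7
te_Statistical analysis = (2 + 4·3 + 4)/6 = 18/6 = 3
te_Replicate run = (2 + 4·6 + 16)/6 = 42/6 = 7

Forward pass:
ES_Order reagents = 0; EF_Order reagents = 8
ES_Equipment setup = 0; EF_Equipment setup = 9
ES_Calibration = 0; EF_Calibration = 5
ES_Sample prep = 9; EF_Sample prep = 9+9 = 18
ES_Run assay = 9; EF_Run assay = 9+2 = 11
ES_Incubation = 5; EF_Incubation = 5+11 = 16
ES_Imaging = 9; EF_Imaging = 9+8 = 17
ES_Data extraction = 16; EF_Data extraction = 16+7 = 23
ES_Statistical analysis = 18; EF_Statistical analysis = 18+3 = 21
ES_Replicate run = max(EF_Order reagents=8, EF_Run assay=11, EF_Imaging=17, EF_Data extraction=23, EF_Statistical analysis=21) = 23; EF_Replicate run = 23+7 = 30
Expected project duration μ = 30 days. Critical path: Calibration → Incubation → Data extraction → Replicate run.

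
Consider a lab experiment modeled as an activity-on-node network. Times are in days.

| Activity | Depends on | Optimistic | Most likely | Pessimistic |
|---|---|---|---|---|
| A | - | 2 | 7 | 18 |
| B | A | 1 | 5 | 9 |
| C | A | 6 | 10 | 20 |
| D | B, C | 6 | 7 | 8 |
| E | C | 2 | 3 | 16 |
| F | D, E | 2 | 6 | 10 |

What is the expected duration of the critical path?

32 days

te_A = (2 + 4·7 + 18)/6 = 48/6 = 8
te_B = (1 + 4·5 + 9)/6 = 30/6 = 5
te_C = (6 + 4·10 + 20)/6 = 66/6 = 11
te_D = (6 + 4·7 + 8)/6 = 42/6 = 7
te_E = (2 + 4·3 + 16)/6 = 30/6 = 5
te_F = (2 + 4·6 + 10)/6 = 36/6 = 6

Forward pass:
ES_A = 0; EF_A = 8
ES_B = 8; EF_B = 8+5 = 13
ES_C = 8; EF_C = 8+11 = 19
ES_D = max(EF_B=13, EF_C=19) = 19; EF_D = 19+7 = 26
ES_E = 19; EF_E = 19+5 = 24
ES_F = max(EF_D=26, EF_E=24) = 26; EF_F = 26+6 = 32
Expected project duration μ = 32 days. Critical path: A → C → D → F.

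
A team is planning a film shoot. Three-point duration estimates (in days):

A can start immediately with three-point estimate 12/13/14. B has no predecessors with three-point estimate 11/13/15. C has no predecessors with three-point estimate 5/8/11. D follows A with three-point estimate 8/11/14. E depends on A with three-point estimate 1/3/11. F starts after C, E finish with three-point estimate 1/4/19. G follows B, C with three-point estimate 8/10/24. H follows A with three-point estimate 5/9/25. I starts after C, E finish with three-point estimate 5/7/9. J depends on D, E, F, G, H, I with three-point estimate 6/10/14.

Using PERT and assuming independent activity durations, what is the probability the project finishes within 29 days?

te_A = (12 + 4·13 + 14)/6 = 78/6 = 13; σ²_A = ((14−12)/6)² = 0.111
te_B = (11 + 4·13 + 15)/6 = 78/6 = 13; σ²_B = ((15−11)/6)² = 0.444
te_C = (5 + 4·8 + 11)/6 = 48/6 = 8; σ²_C = ((11−5)/6)² = 1.000
te_D = (8 + 4·11 + 14)/6 = 66/6 = 11; σ²_D = ((14−8)/6)² = 1.000
te_E = (1 + 4·3 + 11)/6 = 24/6 = 4; σ²_E = ((11−1)/6)² = 2.778
te_F = (1 + 4·4 + 19)/6 = 36/6 = 6; σ²_F = ((19−1)/6)² = 9.000
te_G = (8 + 4·10 + 24)/6 = 72/6 = 12; σ²_G = ((24−8)/6)² = 7.111
te_H = (5 + 4·9 + 25)/6 = 66/6 = 11; σ²_H = ((25−5)/6)² = 11.111
te_I = (5 + 4·7 + 9)/6 = 42/6 = 7; σ²_I = ((9−5)/6)² = 0.444
te_J = (6 + 4·10 + 14)/6 = 60/6 = 10; σ²_J = ((14−6)/6)² = 1.778

Forward pass:
ES_A = 0; EF_A = 13
ES_B = 0; EF_B = 13
ES_C = 0; EF_C = 8
ES_D = 13; EF_D = 13+11 = 24
ES_E = 13; EF_E = 13+4 = 17
ES_F = max(EF_C=8, EF_E=17) = 17; EF_F = 17+6 = 23
ES_G = max(EF_B=13, EF_C=8) = 13; EF_G = 13+12 = 25
ES_H = 13; EF_H = 13+11 = 24
ES_I = max(EF_C=8, EF_E=17) = 17; EF_I = 17+7 = 24
ES_J = max(EF_D=24, EF_E=17, EF_F=23, EF_G=25, EF_H=24, EF_I=24) = 25; EF_J = 25+10 = 35
Expected project duration μ = 35 days. Critical path: B → G → J.

Variance along critical path = 0.444 + 7.111 + 1.778 = 9.333; σ = √9.333 = 3.055 days.
Z = (29 − 35) / 3.055 = -1.964
P(T ≤ 29) = Φ(-1.964) ≈ 0.025

0.025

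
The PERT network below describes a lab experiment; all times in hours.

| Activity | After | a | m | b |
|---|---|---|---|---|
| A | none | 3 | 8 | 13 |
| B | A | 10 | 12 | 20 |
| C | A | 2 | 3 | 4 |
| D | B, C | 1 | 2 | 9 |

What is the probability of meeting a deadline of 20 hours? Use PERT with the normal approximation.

0.070

te_A = (3 + 4·8 + 13)/6 = 48/6 = 8; σ²_A = ((13−3)/6)² = 2.778
te_B = (10 + 4·12 + 20)/6 = 78/6 = 13; σ²_B = ((20−10)/6)² = 2.778
te_C = (2 + 4·3 + 4)/6 = 18/6 = 3; σ²_C = ((4−2)/6)² = 0.111
te_D = (1 + 4·2 + 9)/6 = 18/6 = 3; σ²_D = ((9−1)/6)² = 1.778

Forward pass:
ES_A = 0; EF_A = 8
ES_B = 8; EF_B = 8+13 = 21
ES_C = 8; EF_C = 8+3 = 11
ES_D = max(EF_B=21, EF_C=11) = 21; EF_D = 21+3 = 24
Expected project duration μ = 24 hours. Critical path: A → B → D.

Variance along critical path = 2.778 + 2.778 + 1.778 = 7.333; σ = √7.333 = 2.708 hours.
Z = (20 − 24) / 2.708 = -1.477
P(T ≤ 20) = Φ(-1.477) ≈ 0.070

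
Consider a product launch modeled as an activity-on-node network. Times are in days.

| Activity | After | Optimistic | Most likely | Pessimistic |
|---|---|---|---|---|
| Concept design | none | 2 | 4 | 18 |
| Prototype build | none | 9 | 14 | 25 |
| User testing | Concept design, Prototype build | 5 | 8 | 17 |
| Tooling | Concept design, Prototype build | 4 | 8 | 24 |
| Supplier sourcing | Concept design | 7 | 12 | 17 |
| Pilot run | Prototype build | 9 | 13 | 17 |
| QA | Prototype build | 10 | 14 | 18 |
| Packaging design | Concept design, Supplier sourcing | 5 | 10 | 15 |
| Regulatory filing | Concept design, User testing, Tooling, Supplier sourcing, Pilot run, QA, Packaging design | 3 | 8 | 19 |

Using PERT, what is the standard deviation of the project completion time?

4.00 days

te_Concept design = (2 + 4·4 + 18)/6 = 36/6 = 6; σ²_Concept design = ((18−2)/6)² = 7.111
te_Prototype build = (9 + 4·14 + 25)/6 = 90/6 = 15; σ²_Prototype build = ((25−9)/6)² = 7.111
te_User testing = (5 + 4·8 + 17)/6 = 54/6 = 9; σ²_User testing = ((17−5)/6)² = 4.000
te_Tooling = (4 + 4·8 + 24)/6 = 60/6 = 10; σ²_Tooling = ((24−4)/6)² = 11.111
te_Supplier sourcing = (7 + 4·12 + 17)/6 = 72/6 = 12; σ²_Supplier sourcing = ((17−7)/6)² = 2.778
te_Pilot run = (9 + 4·13 + 17)/6 = 78/6 = 13; σ²_Pilot run = ((17−9)/6)² = 1.778
te_QA = (10 + 4·14 + 18)/6 = 84/6 = 14; σ²_QA = ((18−10)/6)² = 1.778
te_Packaging design = (5 + 4·10 + 15)/6 = 60/6 = 10; σ²_Packaging design = ((15−5)/6)² = 2.778
te_Regulatory filing = (3 + 4·8 + 19)/6 = 54/6 = 9; σ²_Regulatory filing = ((19−3)/6)² = 7.111

Forward pass:
ES_Concept design = 0; EF_Concept design = 6
ES_Prototype build = 0; EF_Prototype build = 15
ES_User testing = max(EF_Concept design=6, EF_Prototype build=15) = 15; EF_User testing = 15+9 = 24
ES_Tooling = max(EF_Concept design=6, EF_Prototype build=15) = 15; EF_Tooling = 15+10 = 25
ES_Supplier sourcing = 6; EF_Supplier sourcing = 6+12 = 18
ES_Pilot run = 15; EF_Pilot run = 15+13 = 28
ES_QA = 15; EF_QA = 15+14 = 29
ES_Packaging design = max(EF_Concept design=6, EF_Supplier sourcing=18) = 18; EF_Packaging design = 18+10 = 28
ES_Regulatory filing = max(EF_Concept design=6, EF_User testing=24, EF_Tooling=25, EF_Supplier sourcing=18, EF_Pilot run=28, EF_QA=29, EF_Packaging design=28) = 29; EF_Regulatory filing = 29+9 = 38
Expected project duration μ = 38 days. Critical path: Prototype build → QA → Regulatory filing.

Variance along critical path = 7.111 + 1.778 + 7.111 = 16.000
σ = √16.000 = 4.000 days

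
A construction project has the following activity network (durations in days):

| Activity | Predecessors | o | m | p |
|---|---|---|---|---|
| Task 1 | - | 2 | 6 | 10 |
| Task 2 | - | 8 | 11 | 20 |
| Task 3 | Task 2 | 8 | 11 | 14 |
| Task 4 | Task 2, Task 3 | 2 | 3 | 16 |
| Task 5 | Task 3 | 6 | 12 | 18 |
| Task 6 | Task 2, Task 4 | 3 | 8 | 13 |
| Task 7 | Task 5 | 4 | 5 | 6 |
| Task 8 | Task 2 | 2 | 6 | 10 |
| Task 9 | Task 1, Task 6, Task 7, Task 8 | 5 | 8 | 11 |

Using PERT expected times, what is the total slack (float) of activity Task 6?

4 days

te_Task 1 = (2 + 4·6 + 10)/6 = 36/6 = 6
te_Task 2 = (8 + 4·11 + 20)/6 = 72/6 = 12
te_Task 3 = (8 + 4·11 + 14)/6 = 66/6 = 11
te_Task 4 = (2 + 4·3 + 16)/6 = 30/6 = 5
te_Task 5 = (6 + 4·12 + 18)/6 = 72/6 = 12
te_Task 6 = (3 + 4·8 + 13)/6 = 48/6 = 8
te_Task 7 = (4 + 4·5 + 6)/6 = 30/6 = 5
te_Task 8 = (2 + 4·6 + 10)/6 = 36/6 = 6
te_Task 9 = (5 + 4·8 + 11)/6 = 48/6 = 8

Forward pass:
ES_Task 1 = 0; EF_Task 1 = 6
ES_Task 2 = 0; EF_Task 2 = 12
ES_Task 3 = 12; EF_Task 3 = 12+11 = 23
ES_Task 4 = max(EF_Task 2=12, EF_Task 3=23) = 23; EF_Task 4 = 23+5 = 28
ES_Task 5 = 23; EF_Task 5 = 23+12 = 35
ES_Task 6 = max(EF_Task 2=12, EF_Task 4=28) = 28; EF_Task 6 = 28+8 = 36
ES_Task 7 = 35; EF_Task 7 = 35+5 = 40
ES_Task 8 = 12; EF_Task 8 = 12+6 = 18
ES_Task 9 = max(EF_Task 1=6, EF_Task 6=36, EF_Task 7=40, EF_Task 8=18) = 40; EF_Task 9 = 40+8 = 48
Expected project duration μ = 48 days. Critical path: Task 2 → Task 3 → Task 5 → Task 7 → Task 9.

Backward pass:
LF_Task 9 = 48; LS_Task 9 = 48−8 = 40
LF_Task 8 = LS_Task 9 = 40; LS_Task 8 = 40−6 = 34
LF_Task 7 = LS_Task 9 = 40; LS_Task 7 = 40−5 = 35
LF_Task 6 = LS_Task 9 = 40; LS_Task 6 = 40−8 = 32
LF_Task 5 = LS_Task 7 = 35; LS_Task 5 = 35−12 = 23
LF_Task 4 = LS_Task 6 = 32; LS_Task 4 = 32−5 = 27
LF_Task 3 = min(LS_Task 4=27, LS_Task 5=23) = 23; LS_Task 3 = 23−11 = 12
LF_Task 2 = min(LS_Task 3=12, LS_Task 4=27, LS_Task 6=32, LS_Task 8=34) = 12; LS_Task 2 = 12−12 = 0
LF_Task 1 = LS_Task 9 = 40; LS_Task 1 = 40−6 = 34
Slack_Task 6 = LS_Task 6 − ES_Task 6 = 32 − 28 = 4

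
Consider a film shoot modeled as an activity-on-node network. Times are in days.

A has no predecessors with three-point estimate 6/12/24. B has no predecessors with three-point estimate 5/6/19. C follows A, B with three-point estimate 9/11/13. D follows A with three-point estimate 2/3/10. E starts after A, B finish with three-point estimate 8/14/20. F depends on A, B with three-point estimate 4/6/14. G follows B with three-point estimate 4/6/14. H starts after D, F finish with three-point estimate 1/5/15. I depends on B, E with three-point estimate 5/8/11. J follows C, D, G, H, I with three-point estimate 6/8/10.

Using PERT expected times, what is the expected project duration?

43 days

te_A = (6 + 4·12 + 24)/6 = 78/6 = 13
te_B = (5 + 4·6 + 19)/6 = 48/6 = 8
te_C = (9 + 4·11 + 13)/6 = 66/6 = 11
te_D = (2 + 4·3 + 10)/6 = 24/6 = 4
te_E = (8 + 4·14 + 20)/6 = 84/6 = 14
te_F = (4 + 4·6 + 14)/6 = 42/6 = 7
te_G = (4 + 4·6 + 14)/6 = 42/6 = 7
te_H = (1 + 4·5 + 15)/6 = 36/6 = 6
te_I = (5 + 4·8 + 11)/6 = 48/6 = 8
te_J = (6 + 4·8 + 10)/6 = 48/6 = 8

Forward pass:
ES_A = 0; EF_A = 13
ES_B = 0; EF_B = 8
ES_C = max(EF_A=13, EF_B=8) = 13; EF_C = 13+11 = 24
ES_D = 13; EF_D = 13+4 = 17
ES_E = max(EF_A=13, EF_B=8) = 13; EF_E = 13+14 = 27
ES_F = max(EF_A=13, EF_B=8) = 13; EF_F = 13+7 = 20
ES_G = 8; EF_G = 8+7 = 15
ES_H = max(EF_D=17, EF_F=20) = 20; EF_H = 20+6 = 26
ES_I = max(EF_B=8, EF_E=27) = 27; EF_I = 27+8 = 35
ES_J = max(EF_C=24, EF_D=17, EF_G=15, EF_H=26, EF_I=35) = 35; EF_J = 35+8 = 43
Expected project duration μ = 43 days. Critical path: A → E → I → J.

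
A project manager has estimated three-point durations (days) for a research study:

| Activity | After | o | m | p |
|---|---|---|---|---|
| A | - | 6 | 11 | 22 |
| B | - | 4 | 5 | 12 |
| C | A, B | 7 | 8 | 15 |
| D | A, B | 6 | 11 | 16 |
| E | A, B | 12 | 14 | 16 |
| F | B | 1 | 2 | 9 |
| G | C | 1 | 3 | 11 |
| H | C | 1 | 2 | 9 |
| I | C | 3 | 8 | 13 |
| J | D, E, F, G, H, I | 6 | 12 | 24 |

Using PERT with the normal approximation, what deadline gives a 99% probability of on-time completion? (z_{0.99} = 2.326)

te_A = (6 + 4·11 + 22)/6 = 72/6 = 12; σ²_A = ((22−6)/6)² = 7.111
te_B = (4 + 4·5 + 12)/6 = 36/6 = 6; σ²_B = ((12−4)/6)² = 1.778
te_C = (7 + 4·8 + 15)/6 = 54/6 = 9; σ²_C = ((15−7)/6)² = 1.778
te_D = (6 + 4·11 + 16)/6 = 66/6 = 11; σ²_D = ((16−6)/6)² = 2.778
te_E = (12 + 4·14 + 16)/6 = 84/6 = 14; σ²_E = ((16−12)/6)² = 0.444
te_F = (1 + 4·2 + 9)/6 = 18/6 = 3; σ²_F = ((9−1)/6)² = 1.778
te_G = (1 + 4·3 + 11)/6 = 24/6 = 4; σ²_G = ((11−1)/6)² = 2.778
te_H = (1 + 4·2 + 9)/6 = 18/6 = 3; σ²_H = ((9−1)/6)² = 1.778
te_I = (3 + 4·8 + 13)/6 = 48/6 = 8; σ²_I = ((13−3)/6)² = 2.778
te_J = (6 + 4·12 + 24)/6 = 78/6 = 13; σ²_J = ((24−6)/6)² = 9.000

Forward pass:
ES_A = 0; EF_A = 12
ES_B = 0; EF_B = 6
ES_C = max(EF_A=12, EF_B=6) = 12; EF_C = 12+9 = 21
ES_D = max(EF_A=12, EF_B=6) = 12; EF_D = 12+11 = 23
ES_E = max(EF_A=12, EF_B=6) = 12; EF_E = 12+14 = 26
ES_F = 6; EF_F = 6+3 = 9
ES_G = 21; EF_G = 21+4 = 25
ES_H = 21; EF_H = 21+3 = 24
ES_I = 21; EF_I = 21+8 = 29
ES_J = max(EF_D=23, EF_E=26, EF_F=9, EF_G=25, EF_H=24, EF_I=29) = 29; EF_J = 29+13 = 42
Expected project duration μ = 42 days. Critical path: A → C → I → J.

Variance along critical path = 7.111 + 1.778 + 2.778 + 9.000 = 20.667; σ = 4.546 days.
D = μ + z·σ = 42 + 2.326·4.546 = 52.6 days

52.6 days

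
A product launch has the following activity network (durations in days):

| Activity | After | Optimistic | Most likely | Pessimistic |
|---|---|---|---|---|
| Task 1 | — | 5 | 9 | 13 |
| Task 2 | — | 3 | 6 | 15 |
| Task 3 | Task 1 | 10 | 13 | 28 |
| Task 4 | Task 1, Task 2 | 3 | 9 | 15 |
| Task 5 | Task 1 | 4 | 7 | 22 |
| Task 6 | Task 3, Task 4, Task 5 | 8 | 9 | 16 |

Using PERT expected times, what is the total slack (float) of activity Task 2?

te_Task 1 = (5 + 4·9 + 13)/6 = 54/6 = 9
te_Task 2 = (3 + 4·6 + 15)/6 = 42/6 = 7
te_Task 3 = (10 + 4·13 + 28)/6 = 90/6 = 15
te_Task 4 = (3 + 4·9 + 15)/6 = 54/6 = 9
te_Task 5 = (4 + 4·7 + 22)/6 = 54/6 = 9
te_Task 6 = (8 + 4·9 + 16)/6 = 60/6 = 10

Forward pass:
ES_Task 1 = 0; EF_Task 1 = 9
ES_Task 2 = 0; EF_Task 2 = 7
ES_Task 3 = 9; EF_Task 3 = 9+15 = 24
ES_Task 4 = max(EF_Task 1=9, EF_Task 2=7) = 9; EF_Task 4 = 9+9 = 18
ES_Task 5 = 9; EF_Task 5 = 9+9 = 18
ES_Task 6 = max(EF_Task 3=24, EF_Task 4=18, EF_Task 5=18) = 24; EF_Task 6 = 24+10 = 34
Expected project duration μ = 34 days. Critical path: Task 1 → Task 3 → Task 6.

Backward pass:
LF_Task 6 = 34; LS_Task 6 = 34−10 = 24
LF_Task 5 = LS_Task 6 = 24; LS_Task 5 = 24−9 = 15
LF_Task 4 = LS_Task 6 = 24; LS_Task 4 = 24−9 = 15
LF_Task 3 = LS_Task 6 = 24; LS_Task 3 = 24−15 = 9
LF_Task 2 = LS_Task 4 = 15; LS_Task 2 = 15−7 = 8
LF_Task 1 = min(LS_Task 3=9, LS_Task 4=15, LS_Task 5=15) = 9; LS_Task 1 = 9−9 = 0
Slack_Task 2 = LS_Task 2 − ES_Task 2 = 8 − 0 = 8

8 days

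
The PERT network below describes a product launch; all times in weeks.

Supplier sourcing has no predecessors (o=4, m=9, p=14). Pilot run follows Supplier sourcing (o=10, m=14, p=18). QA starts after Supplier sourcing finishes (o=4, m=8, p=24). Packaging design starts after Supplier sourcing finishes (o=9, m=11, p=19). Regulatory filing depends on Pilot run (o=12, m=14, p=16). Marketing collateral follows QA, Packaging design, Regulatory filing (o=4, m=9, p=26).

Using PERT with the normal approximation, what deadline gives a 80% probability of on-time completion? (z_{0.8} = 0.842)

te_Supplier sourcing = (4 + 4·9 + 14)/6 = 54/6 = 9; σ²_Supplier sourcing = ((14−4)/6)² = 2.778
te_Pilot run = (10 + 4·14 + 18)/6 = 84/6 = 14; σ²_Pilot run = ((18−10)/6)² = 1.778
te_QA = (4 + 4·8 + 24)/6 = 60/6 = 10; σ²_QA = ((24−4)/6)² = 11.111
te_Packaging design = (9 + 4·11 + 19)/6 = 72/6 = 12; σ²_Packaging design = ((19−9)/6)² = 2.778
te_Regulatory filing = (12 + 4·14 + 16)/6 = 84/6 = 14; σ²_Regulatory filing = ((16−12)/6)² = 0.444
te_Marketing collateral = (4 + 4·9 + 26)/6 = 66/6 = 11; σ²_Marketing collateral = ((26−4)/6)² = 13.444

Forward pass:
ES_Supplier sourcing = 0; EF_Supplier sourcing = 9
ES_Pilot run = 9; EF_Pilot run = 9+14 = 23
ES_QA = 9; EF_QA = 9+10 = 19
ES_Packaging design = 9; EF_Packaging design = 9+12 = 21
ES_Regulatory filing = 23; EF_Regulatory filing = 23+14 = 37
ES_Marketing collateral = max(EF_QA=19, EF_Packaging design=21, EF_Regulatory filing=37) = 37; EF_Marketing collateral = 37+11 = 48
Expected project duration μ = 48 weeks. Critical path: Supplier sourcing → Pilot run → Regulatory filing → Marketing collateral.

Variance along critical path = 2.778 + 1.778 + 0.444 + 13.444 = 18.444; σ = 4.295 weeks.
D = μ + z·σ = 48 + 0.842·4.295 = 51.6 weeks

51.6 weeks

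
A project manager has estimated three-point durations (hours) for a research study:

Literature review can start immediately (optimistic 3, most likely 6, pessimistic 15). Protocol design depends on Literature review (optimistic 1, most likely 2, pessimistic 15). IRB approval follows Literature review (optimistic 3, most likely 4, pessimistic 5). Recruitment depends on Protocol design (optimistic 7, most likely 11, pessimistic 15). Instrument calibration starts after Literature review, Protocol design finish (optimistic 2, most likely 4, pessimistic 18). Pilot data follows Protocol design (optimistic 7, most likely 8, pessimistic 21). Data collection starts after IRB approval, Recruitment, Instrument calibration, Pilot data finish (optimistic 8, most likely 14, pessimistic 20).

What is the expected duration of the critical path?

te_Literature review = (3 + 4·6 + 15)/6 = 42/6 = 7
te_Protocol design = (1 + 4·2 + 15)/6 = 24/6 = 4
te_IRB approval = (3 + 4·4 + 5)/6 = 24/6 = 4
te_Recruitment = (7 + 4·11 + 15)/6 = 66/6 = 11
te_Instrument calibration = (2 + 4·4 + 18)/6 = 36/6 = 6
te_Pilot data = (7 + 4·8 + 21)/6 = 60/6 = 10
te_Data collection = (8 + 4·14 + 20)/6 = 84/6 = 14

Forward pass:
ES_Literature review = 0; EF_Literature review = 7
ES_Protocol design = 7; EF_Protocol design = 7+4 = 11
ES_IRB approval = 7; EF_IRB approval = 7+4 = 11
ES_Recruitment = 11; EF_Recruitment = 11+11 = 22
ES_Instrument calibration = max(EF_Literature review=7, EF_Protocol design=11) = 11; EF_Instrument calibration = 11+6 = 17
ES_Pilot data = 11; EF_Pilot data = 11+10 = 21
ES_Data collection = max(EF_IRB approval=11, EF_Recruitment=22, EF_Instrument calibration=17, EF_Pilot data=21) = 22; EF_Data collection = 22+14 = 36
Expected project duration μ = 36 hours. Critical path: Literature review → Protocol design → Recruitment → Data collection.

36 hours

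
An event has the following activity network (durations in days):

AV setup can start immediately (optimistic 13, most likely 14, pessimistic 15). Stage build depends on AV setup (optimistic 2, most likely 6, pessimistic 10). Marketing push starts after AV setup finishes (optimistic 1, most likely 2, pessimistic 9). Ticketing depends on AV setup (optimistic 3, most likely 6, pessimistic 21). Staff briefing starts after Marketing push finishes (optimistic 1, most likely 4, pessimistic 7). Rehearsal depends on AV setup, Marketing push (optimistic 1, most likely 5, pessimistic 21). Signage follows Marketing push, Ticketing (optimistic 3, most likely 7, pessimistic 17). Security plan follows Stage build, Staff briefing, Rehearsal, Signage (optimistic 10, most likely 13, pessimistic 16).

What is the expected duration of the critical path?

te_AV setup = (13 + 4·14 + 15)/6 = 84/6 = 14
te_Stage build = (2 + 4·6 + 10)/6 = 36/6 = 6
te_Marketing push = (1 + 4·2 + 9)/6 = 18/6 = 3
te_Ticketing = (3 + 4·6 + 21)/6 = 48/6 = 8
te_Staff briefing = (1 + 4·4 + 7)/6 = 24/6 = 4
te_Rehearsal = (1 + 4·5 + 21)/6 = 42/6 = 7
te_Signage = (3 + 4·7 + 17)/6 = 48/6 = 8
te_Security plan = (10 + 4·13 + 16)/6 = 78/6 = 13

Forward pass:
ES_AV setup = 0; EF_AV setup = 14
ES_Stage build = 14; EF_Stage build = 14+6 = 20
ES_Marketing push = 14; EF_Marketing push = 14+3 = 17
ES_Ticketing = 14; EF_Ticketing = 14+8 = 22
ES_Staff briefing = 17; EF_Staff briefing = 17+4 = 21
ES_Rehearsal = max(EF_AV setup=14, EF_Marketing push=17) = 17; EF_Rehearsal = 17+7 = 24
ES_Signage = max(EF_Marketing push=17, EF_Ticketing=22) = 22; EF_Signage = 22+8 = 30
ES_Security plan = max(EF_Stage build=20, EF_Staff briefing=21, EF_Rehearsal=24, EF_Signage=30) = 30; EF_Security plan = 30+13 = 43
Expected project duration μ = 43 days. Critical path: AV setup → Ticketing → Signage → Security plan.

43 days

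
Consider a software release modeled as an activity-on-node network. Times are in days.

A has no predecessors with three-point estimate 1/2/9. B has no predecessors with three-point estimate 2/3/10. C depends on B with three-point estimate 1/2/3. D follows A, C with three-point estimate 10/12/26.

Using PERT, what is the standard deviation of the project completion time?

3.00 days

te_A = (1 + 4·2 + 9)/6 = 18/6 = 3; σ²_A = ((9−1)/6)² = 1.778
te_B = (2 + 4·3 + 10)/6 = 24/6 = 4; σ²_B = ((10−2)/6)² = 1.778
te_C = (1 + 4·2 + 3)/6 = 12/6 = 2; σ²_C = ((3−1)/6)² = 0.111
te_D = (10 + 4·12 + 26)/6 = 84/6 = 14; σ²_D = ((26−10)/6)² = 7.111

Forward pass:
ES_A = 0; EF_A = 3
ES_B = 0; EF_B = 4
ES_C = 4; EF_C = 4+2 = 6
ES_D = max(EF_A=3, EF_C=6) = 6; EF_D = 6+14 = 20
Expected project duration μ = 20 days. Critical path: B → C → D.

Variance along critical path = 1.778 + 0.111 + 7.111 = 9.000
σ = √9.000 = 3.000 days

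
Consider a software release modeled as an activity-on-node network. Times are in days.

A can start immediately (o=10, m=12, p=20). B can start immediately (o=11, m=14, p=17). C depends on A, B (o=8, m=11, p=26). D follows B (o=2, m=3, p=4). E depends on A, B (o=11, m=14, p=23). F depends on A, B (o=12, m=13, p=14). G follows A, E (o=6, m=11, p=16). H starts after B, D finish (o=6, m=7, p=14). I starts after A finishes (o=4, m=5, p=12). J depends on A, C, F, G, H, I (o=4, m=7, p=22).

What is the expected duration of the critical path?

te_A = (10 + 4·12 + 20)/6 = 78/6 = 13
te_B = (11 + 4·14 + 17)/6 = 84/6 = 14
te_C = (8 + 4·11 + 26)/6 = 78/6 = 13
te_D = (2 + 4·3 + 4)/6 = 18/6 = 3
te_E = (11 + 4·14 + 23)/6 = 90/6 = 15
te_F = (12 + 4·13 + 14)/6 = 78/6 = 13
te_G = (6 + 4·11 + 16)/6 = 66/6 = 11
te_H = (6 + 4·7 + 14)/6 = 48/6 = 8
te_I = (4 + 4·5 + 12)/6 = 36/6 = 6
te_J = (4 + 4·7 + 22)/6 = 54/6 = 9

Forward pass:
ES_A = 0; EF_A = 13
ES_B = 0; EF_B = 14
ES_C = max(EF_A=13, EF_B=14) = 14; EF_C = 14+13 = 27
ES_D = 14; EF_D = 14+3 = 17
ES_E = max(EF_A=13, EF_B=14) = 14; EF_E = 14+15 = 29
ES_F = max(EF_A=13, EF_B=14) = 14; EF_F = 14+13 = 27
ES_G = max(EF_A=13, EF_E=29) = 29; EF_G = 29+11 = 40
ES_H = max(EF_B=14, EF_D=17) = 17; EF_H = 17+8 = 25
ES_I = 13; EF_I = 13+6 = 19
ES_J = max(EF_A=13, EF_C=27, EF_F=27, EF_G=40, EF_H=25, EF_I=19) = 40; EF_J = 40+9 = 49
Expected project duration μ = 49 days. Critical path: B → E → G → J.

49 days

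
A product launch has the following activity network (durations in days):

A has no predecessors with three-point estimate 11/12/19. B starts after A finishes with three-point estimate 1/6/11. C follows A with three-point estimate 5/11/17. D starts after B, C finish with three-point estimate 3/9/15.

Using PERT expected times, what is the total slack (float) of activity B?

5 days

te_A = (11 + 4·12 + 19)/6 = 78/6 = 13
te_B = (1 + 4·6 + 11)/6 = 36/6 = 6
te_C = (5 + 4·11 + 17)/6 = 66/6 = 11
te_D = (3 + 4·9 + 15)/6 = 54/6 = 9

Forward pass:
ES_A = 0; EF_A = 13
ES_B = 13; EF_B = 13+6 = 19
ES_C = 13; EF_C = 13+11 = 24
ES_D = max(EF_B=19, EF_C=24) = 24; EF_D = 24+9 = 33
Expected project duration μ = 33 days. Critical path: A → C → D.

Backward pass:
LF_D = 33; LS_D = 33−9 = 24
LF_C = LS_D = 24; LS_C = 24−11 = 13
LF_B = LS_D = 24; LS_B = 24−6 = 18
LF_A = min(LS_B=18, LS_C=13) = 13; LS_A = 13−13 = 0
Slack_B = LS_B − ES_B = 18 − 13 = 5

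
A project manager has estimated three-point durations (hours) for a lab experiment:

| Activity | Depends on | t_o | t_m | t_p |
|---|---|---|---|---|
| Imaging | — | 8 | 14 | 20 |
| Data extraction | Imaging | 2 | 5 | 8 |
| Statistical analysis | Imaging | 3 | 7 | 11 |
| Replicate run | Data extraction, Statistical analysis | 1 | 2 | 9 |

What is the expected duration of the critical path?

te_Imaging = (8 + 4·14 + 20)/6 = 84/6 = 14
te_Data extraction = (2 + 4·5 + 8)/6 = 30/6 = 5
te_Statistical analysis = (3 + 4·7 + 11)/6 = 42/6 = 7
te_Replicate run = (1 + 4·2 + 9)/6 = 18/6 = 3

Forward pass:
ES_Imaging = 0; EF_Imaging = 14
ES_Data extraction = 14; EF_Data extraction = 14+5 = 19
ES_Statistical analysis = 14; EF_Statistical analysis = 14+7 = 21
ES_Replicate run = max(EF_Data extraction=19, EF_Statistical analysis=21) = 21; EF_Replicate run = 21+3 = 24
Expected project duration μ = 24 hours. Critical path: Imaging → Statistical analysis → Replicate run.

24 hours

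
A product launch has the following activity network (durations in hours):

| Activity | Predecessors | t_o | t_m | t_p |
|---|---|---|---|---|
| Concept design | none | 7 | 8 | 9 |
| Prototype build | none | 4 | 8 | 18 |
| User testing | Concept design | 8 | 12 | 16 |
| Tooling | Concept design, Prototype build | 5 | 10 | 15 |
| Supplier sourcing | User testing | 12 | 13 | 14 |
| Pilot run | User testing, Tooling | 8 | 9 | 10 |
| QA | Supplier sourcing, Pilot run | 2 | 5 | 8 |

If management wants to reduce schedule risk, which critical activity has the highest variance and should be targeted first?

User testing

te_Concept design = (7 + 4·8 + 9)/6 = 48/6 = 8; σ²_Concept design = ((9−7)/6)² = 0.111
te_Prototype build = (4 + 4·8 + 18)/6 = 54/6 = 9; σ²_Prototype build = ((18−4)/6)² = 5.444
te_User testing = (8 + 4·12 + 16)/6 = 72/6 = 12; σ²_User testing = ((16−8)/6)² = 1.778
te_Tooling = (5 + 4·10 + 15)/6 = 60/6 = 10; σ²_Tooling = ((15−5)/6)² = 2.778
te_Supplier sourcing = (12 + 4·13 + 14)/6 = 78/6 = 13; σ²_Supplier sourcing = ((14−12)/6)² = 0.111
te_Pilot run = (8 + 4·9 + 10)/6 = 54/6 = 9; σ²_Pilot run = ((10−8)/6)² = 0.111
te_QA = (2 + 4·5 + 8)/6 = 30/6 = 5; σ²_QA = ((8−2)/6)² = 1.000

Forward pass:
ES_Concept design = 0; EF_Concept design = 8
ES_Prototype build = 0; EF_Prototype build = 9
ES_User testing = 8; EF_User testing = 8+12 = 20
ES_Tooling = max(EF_Concept design=8, EF_Prototype build=9) = 9; EF_Tooling = 9+10 = 19
ES_Supplier sourcing = 20; EF_Supplier sourcing = 20+13 = 33
ES_Pilot run = max(EF_User testing=20, EF_Tooling=19) = 20; EF_Pilot run = 20+9 = 29
ES_QA = max(EF_Supplier sourcing=33, EF_Pilot run=29) = 33; EF_QA = 33+5 = 38
Expected project duration μ = 38 hours. Critical path: Concept design → User testing → Supplier sourcing → QA.

Variances on critical path: σ²_Concept design=0.111, σ²_User testing=1.778, σ²_Supplier sourcing=0.111, σ²_QA=1.000.
Largest is σ²_User testing = 1.778.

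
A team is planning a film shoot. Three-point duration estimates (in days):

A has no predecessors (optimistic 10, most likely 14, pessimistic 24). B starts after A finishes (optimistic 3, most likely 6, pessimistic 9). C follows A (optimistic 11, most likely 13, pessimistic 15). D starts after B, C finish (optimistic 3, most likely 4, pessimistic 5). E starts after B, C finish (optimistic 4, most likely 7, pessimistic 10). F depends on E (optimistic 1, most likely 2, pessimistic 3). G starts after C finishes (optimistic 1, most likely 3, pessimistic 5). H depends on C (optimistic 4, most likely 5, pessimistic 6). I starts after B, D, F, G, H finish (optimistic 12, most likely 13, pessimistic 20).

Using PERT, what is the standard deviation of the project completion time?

te_A = (10 + 4·14 + 24)/6 = 90/6 = 15; σ²_A = ((24−10)/6)² = 5.444
te_B = (3 + 4·6 + 9)/6 = 36/6 = 6; σ²_B = ((9−3)/6)² = 1.000
te_C = (11 + 4·13 + 15)/6 = 78/6 = 13; σ²_C = ((15−11)/6)² = 0.444
te_D = (3 + 4·4 + 5)/6 = 24/6 = 4; σ²_D = ((5−3)/6)² = 0.111
te_E = (4 + 4·7 + 10)/6 = 42/6 = 7; σ²_E = ((10−4)/6)² = 1.000
te_F = (1 + 4·2 + 3)/6 = 12/6 = 2; σ²_F = ((3−1)/6)² = 0.111
te_G = (1 + 4·3 + 5)/6 = 18/6 = 3; σ²_G = ((5−1)/6)² = 0.444
te_H = (4 + 4·5 + 6)/6 = 30/6 = 5; σ²_H = ((6−4)/6)² = 0.111
te_I = (12 + 4·13 + 20)/6 = 84/6 = 14; σ²_I = ((20−12)/6)² = 1.778

Forward pass:
ES_A = 0; EF_A = 15
ES_B = 15; EF_B = 15+6 = 21
ES_C = 15; EF_C = 15+13 = 28
ES_D = max(EF_B=21, EF_C=28) = 28; EF_D = 28+4 = 32
ES_E = max(EF_B=21, EF_C=28) = 28; EF_E = 28+7 = 35
ES_F = 35; EF_F = 35+2 = 37
ES_G = 28; EF_G = 28+3 = 31
ES_H = 28; EF_H = 28+5 = 33
ES_I = max(EF_B=21, EF_D=32, EF_F=37, EF_G=31, EF_H=33) = 37; EF_I = 37+14 = 51
Expected project duration μ = 51 days. Critical path: A → C → E → F → I.

Variance along critical path = 5.444 + 0.444 + 1.000 + 0.111 + 1.778 = 8.778
σ = √8.778 = 2.963 days

2.96 days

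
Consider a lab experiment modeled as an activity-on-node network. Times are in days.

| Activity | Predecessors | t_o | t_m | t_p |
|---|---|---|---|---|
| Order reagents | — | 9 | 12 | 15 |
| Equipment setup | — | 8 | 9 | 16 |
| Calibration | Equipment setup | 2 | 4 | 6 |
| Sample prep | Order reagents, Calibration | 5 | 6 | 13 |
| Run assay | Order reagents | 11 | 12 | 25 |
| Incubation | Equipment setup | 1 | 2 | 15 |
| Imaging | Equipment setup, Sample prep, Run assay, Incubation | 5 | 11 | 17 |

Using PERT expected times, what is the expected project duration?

te_Order reagents = (9 + 4·12 + 15)/6 = 72/6 = 12
te_Equipment setup = (8 + 4·9 + 16)/6 = 60/6 = 10
te_Calibration = (2 + 4·4 + 6)/6 = 24/6 = 4
te_Sample prep = (5 + 4·6 + 13)/6 = 42/6 = 7
te_Run assay = (11 + 4·12 + 25)/6 = 84/6 = 14
te_Incubation = (1 + 4·2 + 15)/6 = 24/6 = 4
te_Imaging = (5 + 4·11 + 17)/6 = 66/6 = 11

Forward pass:
ES_Order reagents = 0; EF_Order reagents = 12
ES_Equipment setup = 0; EF_Equipment setup = 10
ES_Calibration = 10; EF_Calibration = 10+4 = 14
ES_Sample prep = max(EF_Order reagents=12, EF_Calibration=14) = 14; EF_Sample prep = 14+7 = 21
ES_Run assay = 12; EF_Run assay = 12+14 = 26
ES_Incubation = 10; EF_Incubation = 10+4 = 14
ES_Imaging = max(EF_Equipment setup=10, EF_Sample prep=21, EF_Run assay=26, EF_Incubation=14) = 26; EF_Imaging = 26+11 = 37
Expected project duration μ = 37 days. Critical path: Order reagents → Run assay → Imaging.

37 days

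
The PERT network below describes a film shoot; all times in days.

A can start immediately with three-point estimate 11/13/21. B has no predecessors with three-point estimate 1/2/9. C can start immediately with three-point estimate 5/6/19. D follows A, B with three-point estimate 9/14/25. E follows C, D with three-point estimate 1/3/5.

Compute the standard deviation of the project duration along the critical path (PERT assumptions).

3.21 days

te_A = (11 + 4·13 + 21)/6 = 84/6 = 14; σ²_A = ((21−11)/6)² = 2.778
te_B = (1 + 4·2 + 9)/6 = 18/6 = 3; σ²_B = ((9−1)/6)² = 1.778
te_C = (5 + 4·6 + 19)/6 = 48/6 = 8; σ²_C = ((19−5)/6)² = 5.444
te_D = (9 + 4·14 + 25)/6 = 90/6 = 15; σ²_D = ((25−9)/6)² = 7.111
te_E = (1 + 4·3 + 5)/6 = 18/6 = 3; σ²_E = ((5−1)/6)² = 0.444

Forward pass:
ES_A = 0; EF_A = 14
ES_B = 0; EF_B = 3
ES_C = 0; EF_C = 8
ES_D = max(EF_A=14, EF_B=3) = 14; EF_D = 14+15 = 29
ES_E = max(EF_C=8, EF_D=29) = 29; EF_E = 29+3 = 32
Expected project duration μ = 32 days. Critical path: A → D → E.

Variance along critical path = 2.778 + 7.111 + 0.444 = 10.333
σ = √10.333 = 3.215 days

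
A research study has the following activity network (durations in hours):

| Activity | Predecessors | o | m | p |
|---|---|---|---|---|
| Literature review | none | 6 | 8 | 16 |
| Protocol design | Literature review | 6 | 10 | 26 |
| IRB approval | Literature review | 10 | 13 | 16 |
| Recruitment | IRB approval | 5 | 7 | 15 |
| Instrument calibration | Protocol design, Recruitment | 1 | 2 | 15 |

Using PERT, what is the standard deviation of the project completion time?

te_Literature review = (6 + 4·8 + 16)/6 = 54/6 = 9; σ²_Literature review = ((16−6)/6)² = 2.778
te_Protocol design = (6 + 4·10 + 26)/6 = 72/6 = 12; σ²_Protocol design = ((26−6)/6)² = 11.111
te_IRB approval = (10 + 4·13 + 16)/6 = 78/6 = 13; σ²_IRB approval = ((16−10)/6)² = 1.000
te_Recruitment = (5 + 4·7 + 15)/6 = 48/6 = 8; σ²_Recruitment = ((15−5)/6)² = 2.778
te_Instrument calibration = (1 + 4·2 + 15)/6 = 24/6 = 4; σ²_Instrument calibration = ((15−1)/6)² = 5.444

Forward pass:
ES_Literature review = 0; EF_Literature review = 9
ES_Protocol design = 9; EF_Protocol design = 9+12 = 21
ES_IRB approval = 9; EF_IRB approval = 9+13 = 22
ES_Recruitment = 22; EF_Recruitment = 22+8 = 30
ES_Instrument calibration = max(EF_Protocol design=21, EF_Recruitment=30) = 30; EF_Instrument calibration = 30+4 = 34
Expected project duration μ = 34 hours. Critical path: Literature review → IRB approval → Recruitment → Instrument calibration.

Variance along critical path = 2.778 + 1.000 + 2.778 + 5.444 = 12.000
σ = √12.000 = 3.464 hours

3.46 hours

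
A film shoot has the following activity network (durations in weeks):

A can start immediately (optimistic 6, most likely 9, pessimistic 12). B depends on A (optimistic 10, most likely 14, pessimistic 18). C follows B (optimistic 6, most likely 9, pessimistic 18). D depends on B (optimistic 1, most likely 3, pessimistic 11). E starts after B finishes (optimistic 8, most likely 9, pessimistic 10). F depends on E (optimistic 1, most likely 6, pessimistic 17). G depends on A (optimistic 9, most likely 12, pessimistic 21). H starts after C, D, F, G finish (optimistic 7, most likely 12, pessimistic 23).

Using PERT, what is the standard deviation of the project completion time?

4.14 weeks

te_A = (6 + 4·9 + 12)/6 = 54/6 = 9; σ²_A = ((12−6)/6)² = 1.000
te_B = (10 + 4·14 + 18)/6 = 84/6 = 14; σ²_B = ((18−10)/6)² = 1.778
te_C = (6 + 4·9 + 18)/6 = 60/6 = 10; σ²_C = ((18−6)/6)² = 4.000
te_D = (1 + 4·3 + 11)/6 = 24/6 = 4; σ²_D = ((11−1)/6)² = 2.778
te_E = (8 + 4·9 + 10)/6 = 54/6 = 9; σ²_E = ((10−8)/6)² = 0.111
te_F = (1 + 4·6 + 17)/6 = 42/6 = 7; σ²_F = ((17−1)/6)² = 7.111
te_G = (9 + 4·12 + 21)/6 = 78/6 = 13; σ²_G = ((21−9)/6)² = 4.000
te_H = (7 + 4·12 + 23)/6 = 78/6 = 13; σ²_H = ((23−7)/6)² = 7.111

Forward pass:
ES_A = 0; EF_A = 9
ES_B = 9; EF_B = 9+14 = 23
ES_C = 23; EF_C = 23+10 = 33
ES_D = 23; EF_D = 23+4 = 27
ES_E = 23; EF_E = 23+9 = 32
ES_F = 32; EF_F = 32+7 = 39
ES_G = 9; EF_G = 9+13 = 22
ES_H = max(EF_C=33, EF_D=27, EF_F=39, EF_G=22) = 39; EF_H = 39+13 = 52
Expected project duration μ = 52 weeks. Critical path: A → B → E → F → H.

Variance along critical path = 1.000 + 1.778 + 0.111 + 7.111 + 7.111 = 17.111
σ = √17.111 = 4.137 weeks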